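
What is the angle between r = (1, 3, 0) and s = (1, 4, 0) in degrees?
r·s = 13, |r|² = 10, |s|² = 17
cos θ = 13/√170 ≈ 0.9971
θ ≈ 4.399°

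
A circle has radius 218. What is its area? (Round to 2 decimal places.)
Area = pi * r²
Area = pi * 218²
Area = pi * 47524
Area = 149301.05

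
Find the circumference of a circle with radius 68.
Circumference = 2 * pi * r
Circumference = 2 * pi * 68
Circumference = 427.26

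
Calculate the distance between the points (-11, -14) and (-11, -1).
Using the distance formula: d = sqrt((x₂-x₁)² + (y₂-y₁)²)
dx = (-11) - (-11) = 0
dy = (-1) - (-14) = 13
d = sqrt(0² + 13²) = sqrt(0 + 169) = sqrt(169) = 13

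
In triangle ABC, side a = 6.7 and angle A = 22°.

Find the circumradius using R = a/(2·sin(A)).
R = a/(2·sin(A)) = 6.7/(2·sin(22°))
R = 6.7/(2·0.374607) = 6.7/0.749213 = 8.943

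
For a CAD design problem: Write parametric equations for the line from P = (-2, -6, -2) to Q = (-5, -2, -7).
Direction vector d = Q - P = (-3, 4, -5)
x = -2 - 3t, y = -6 + 4t, z = -2 - 5t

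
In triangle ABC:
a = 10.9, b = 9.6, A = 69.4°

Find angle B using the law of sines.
sin(B)/b = sin(A)/a
sin(B) = b·sin(A)/a = 9.6·sin(69.4°)/10.9 = 0.824419
B = arcsin(0.824419) = 55.53°  (b ≤ a, so B ≤ A and the acute solution is unique)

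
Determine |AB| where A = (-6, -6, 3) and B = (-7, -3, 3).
d = √[(-1)² + (3)² + (0)²] = √10 = 3.162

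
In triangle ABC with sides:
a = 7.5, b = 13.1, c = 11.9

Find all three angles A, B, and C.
By the law of cosines:
cos(A) = (b² + c² - a²)/(2bc) = 0.824203  →  A = 34.49°
cos(B) = (a² + c² - b²)/(2ac) = 0.147059  →  B = 81.54°
cos(C) = (a² + b² - c²)/(2ab) = 0.438931  →  C = 63.96°
Check: A + B + C = 180.0° ✓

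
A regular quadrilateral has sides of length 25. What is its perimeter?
Perimeter = number of sides * side length
Perimeter = 4 * 25
Perimeter = 100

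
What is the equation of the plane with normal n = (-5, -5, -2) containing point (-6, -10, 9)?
d = n·P = (-5)(-6) + (-5)(-10) + (-2)(9) = 62
Plane: -5x - 5y - 2z = 62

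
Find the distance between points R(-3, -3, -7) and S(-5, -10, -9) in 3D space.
d = √[(-2)² + (-7)² + (-2)²] = √57 = 7.55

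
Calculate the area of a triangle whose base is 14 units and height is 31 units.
Area = (1/2) * base * height
Area = (1/2) * 14 * 31
Area = 217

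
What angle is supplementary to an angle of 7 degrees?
Supplementary angles sum to 180 degrees.
Other angle = 180 - 7
Other angle = 173 degrees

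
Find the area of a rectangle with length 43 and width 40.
Area = length * width
Area = 43 * 40
Area = 1720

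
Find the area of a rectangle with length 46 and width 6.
Area = length * width
Area = 46 * 6
Area = 276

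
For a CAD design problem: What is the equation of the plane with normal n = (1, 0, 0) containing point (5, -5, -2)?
d = n·P = (1)(5) + (0)(-5) + (0)(-2) = 5
Plane: x = 5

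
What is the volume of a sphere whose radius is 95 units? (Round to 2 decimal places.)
Volume = (4/3) * pi * r³
Volume = (4/3) * pi * 95³
Volume = (4/3) * pi * 857375
Volume = 3591364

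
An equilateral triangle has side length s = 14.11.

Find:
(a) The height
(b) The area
(a) Height h = s·√3/2 = 14.11·√3/2 = 12.22
(b) Area = (√3/4)·s² = (√3/4)·14.11² = (√3/4)·199.092 = 86.21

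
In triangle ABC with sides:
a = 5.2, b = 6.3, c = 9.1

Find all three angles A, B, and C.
By the law of cosines:
cos(A) = (b² + c² - a²)/(2bc) = 0.832548  →  A = 33.64°
cos(B) = (a² + c² - b²)/(2ac) = 0.741336  →  B = 42.15°
cos(C) = (a² + b² - c²)/(2ab) = -0.245421  →  C = 104.2°
Check: A + B + C = 180.0° ✓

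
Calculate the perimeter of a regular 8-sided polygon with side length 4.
Perimeter = number of sides * side length
Perimeter = 8 * 4
Perimeter = 32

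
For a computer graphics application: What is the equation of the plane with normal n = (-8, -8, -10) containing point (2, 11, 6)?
d = n·P = (-8)(2) + (-8)(11) + (-10)(6) = -164
Plane: -8x - 8y - 10z = -164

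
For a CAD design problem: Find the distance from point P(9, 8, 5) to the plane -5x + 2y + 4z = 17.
d = |(-5)(9) + 2(8) + 4(5) - (17)| / √((-5)² + 2² + 4²) = 26/√45 = 3.876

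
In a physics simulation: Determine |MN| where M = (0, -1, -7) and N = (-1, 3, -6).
d = √[(-1)² + (4)² + (1)²] = √18 = 4.243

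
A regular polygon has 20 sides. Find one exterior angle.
Exterior angle of a regular n-gon = 360/n
Exterior angle = 360/20
Exterior angle = 18 degrees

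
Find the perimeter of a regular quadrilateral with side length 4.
Perimeter = number of sides * side length
Perimeter = 4 * 4
Perimeter = 16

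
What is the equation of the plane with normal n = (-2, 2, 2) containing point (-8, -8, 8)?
d = n·P = (-2)(-8) + (2)(-8) + (2)(8) = 16
Plane: -2x + 2y + 2z = 16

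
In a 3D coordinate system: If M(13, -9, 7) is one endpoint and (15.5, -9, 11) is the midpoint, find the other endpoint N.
N = (2×15.5 - 13, 2×(-9) - (-9), 2×11 - 7) = (18, -9, 15)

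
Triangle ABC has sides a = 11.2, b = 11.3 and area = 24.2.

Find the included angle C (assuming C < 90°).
Area = ½ab·sin(C)  →  sin(C) = 2·Area/(ab)
sin(C) = 2·24.2/(11.2·11.3) = 0.382427
C = arcsin(0.382427) = 22.48°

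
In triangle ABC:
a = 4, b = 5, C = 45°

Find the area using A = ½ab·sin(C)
A = ½·4·5·sin(45°) = ½·20·0.707107 = 7.071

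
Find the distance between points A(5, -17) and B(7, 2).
Using the distance formula: d = sqrt((x₂-x₁)² + (y₂-y₁)²)
dx = 7 - 5 = 2
dy = 2 - (-17) = 19
d = sqrt(2² + 19²) = sqrt(4 + 361) = sqrt(365) = 19.10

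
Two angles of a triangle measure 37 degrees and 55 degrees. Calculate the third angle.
Sum of angles in a triangle = 180 degrees
Third angle = 180 - 37 - 55
Third angle = 88 degrees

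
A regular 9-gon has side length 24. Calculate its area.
For a regular 9-gon with side length s = 24:
Apothem a = s / (2*tan(pi/9)) = 24 / (2*tan(pi/9)) ≈ 32.9697
Perimeter P = 9 * 24 = 216
Area = (1/2) * P * a = (1/2) * 216 * 32.9697 = 3560.73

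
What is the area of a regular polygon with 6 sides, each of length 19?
For a regular 6-gon with side length s = 19:
Apothem a = s / (2*tan(pi/6)) = 19 / (2*tan(pi/6)) ≈ 16.4545
Perimeter P = 6 * 19 = 114
Area = (1/2) * P * a = (1/2) * 114 * 16.4545 = 937.91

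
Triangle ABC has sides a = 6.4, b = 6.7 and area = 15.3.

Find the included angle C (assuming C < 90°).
Area = ½ab·sin(C)  →  sin(C) = 2·Area/(ab)
sin(C) = 2·15.3/(6.4·6.7) = 0.713619
C = arcsin(0.713619) = 45.53°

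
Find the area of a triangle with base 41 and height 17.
Area = (1/2) * base * height
Area = (1/2) * 41 * 17
Area = 348.50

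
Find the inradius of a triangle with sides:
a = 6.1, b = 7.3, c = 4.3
s = (a+b+c)/2 = (6.1+7.3+4.3)/2 = 8.85
Area = √(s(s-a)(s-b)(s-c)) = √(8.85·2.75·1.55·4.55) = 13.1012
r = Area/s = 13.1012/8.85 = 1.48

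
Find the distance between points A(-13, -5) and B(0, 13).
Using the distance formula: d = sqrt((x₂-x₁)² + (y₂-y₁)²)
dx = 0 - (-13) = 13
dy = 13 - (-5) = 18
d = sqrt(13² + 18²) = sqrt(169 + 324) = sqrt(493) = 22.20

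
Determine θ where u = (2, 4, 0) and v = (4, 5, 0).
u·v = 28, |u|² = 20, |v|² = 41
cos θ = 28/√820 ≈ 0.9778
θ ≈ 12.09°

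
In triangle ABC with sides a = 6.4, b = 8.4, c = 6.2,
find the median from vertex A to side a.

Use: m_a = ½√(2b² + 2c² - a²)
m_a = ½√(2·8.4² + 2·6.2² - 6.4²)
m_a = ½√(141.12 + 76.88 - 40.96) = ½√177.04 = 6.653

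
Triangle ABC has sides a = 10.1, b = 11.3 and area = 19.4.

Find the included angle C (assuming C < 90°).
Area = ½ab·sin(C)  →  sin(C) = 2·Area/(ab)
sin(C) = 2·19.4/(10.1·11.3) = 0.339963
C = arcsin(0.339963) = 19.87°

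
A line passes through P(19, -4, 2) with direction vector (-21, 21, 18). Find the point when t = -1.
P(-1) = (19 + (-21)(-1), -4 + 21(-1), 2 + 18(-1)) = (40, -25, -16)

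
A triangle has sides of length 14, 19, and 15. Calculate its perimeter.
Perimeter = sum of all sides
Perimeter = 14 + 19 + 15
Perimeter = 48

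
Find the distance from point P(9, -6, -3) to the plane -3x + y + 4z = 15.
d = |(-3)(9) + 1(-6) + 4(-3) - (15)| / √((-3)² + 1² + 4²) = 60/√26 = 11.77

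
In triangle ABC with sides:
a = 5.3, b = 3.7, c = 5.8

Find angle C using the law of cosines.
cos(C) = (a² + b² - c²)/(2ab)
cos(C) = (5.3² + 3.7² - 5.8²)/(2·5.3·3.7) = 8.14/39.22 = 0.207547
C = arccos(0.207547) = 78.02°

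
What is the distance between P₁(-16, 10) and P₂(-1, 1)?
Using the distance formula: d = sqrt((x₂-x₁)² + (y₂-y₁)²)
dx = (-1) - (-16) = 15
dy = 1 - 10 = -9
d = sqrt(15² + (-9)²) = sqrt(225 + 81) = sqrt(306) = 17.49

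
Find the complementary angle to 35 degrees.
Complementary angles sum to 90 degrees.
Other angle = 90 - 35
Other angle = 55 degrees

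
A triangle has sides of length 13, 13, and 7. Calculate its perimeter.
Perimeter = sum of all sides
Perimeter = 13 + 13 + 7
Perimeter = 33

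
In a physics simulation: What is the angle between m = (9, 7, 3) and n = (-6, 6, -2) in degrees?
m·n = -18, |m|² = 139, |n|² = 76
cos θ = -18/√10564 ≈ -0.1751
θ ≈ 100.1°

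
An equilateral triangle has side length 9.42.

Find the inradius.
For an equilateral triangle, r = s/(2√3) where s is the side.
r = 9.42/(2√3) = 9.42/3.464102 = 2.719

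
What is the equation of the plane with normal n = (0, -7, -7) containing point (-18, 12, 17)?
d = n·P = (0)(-18) + (-7)(12) + (-7)(17) = -203
Plane: -7y - 7z = -203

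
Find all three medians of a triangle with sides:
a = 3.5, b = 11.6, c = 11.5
Using m_x = ½√(2y² + 2z² - x²):
m_a = ½√(2·11.6² + 2·11.5² - 3.5²) = ½√521.37 = 11.42
m_b = ½√(2·3.5² + 2·11.5² - 11.6²) = ½√154.44 = 6.214
m_c = ½√(2·3.5² + 2·11.6² - 11.5²) = ½√161.37 = 6.352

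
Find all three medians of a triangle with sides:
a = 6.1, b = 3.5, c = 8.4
Using m_x = ½√(2y² + 2z² - x²):
m_a = ½√(2·3.5² + 2·8.4² - 6.1²) = ½√128.41 = 5.666
m_b = ½√(2·6.1² + 2·8.4² - 3.5²) = ½√203.29 = 7.129
m_c = ½√(2·6.1² + 2·3.5² - 8.4²) = ½√28.36 = 2.663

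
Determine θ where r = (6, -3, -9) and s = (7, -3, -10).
r·s = 141, |r|² = 126, |s|² = 158
cos θ = 141/√19908 ≈ 0.9993
θ ≈ 2.111°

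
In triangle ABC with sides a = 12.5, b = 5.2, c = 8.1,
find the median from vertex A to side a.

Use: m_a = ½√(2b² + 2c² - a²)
m_a = ½√(2·5.2² + 2·8.1² - 12.5²)
m_a = ½√(54.08 + 131.22 - 156.25) = ½√29.05 = 2.695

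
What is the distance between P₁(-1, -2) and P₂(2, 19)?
Using the distance formula: d = sqrt((x₂-x₁)² + (y₂-y₁)²)
dx = 2 - (-1) = 3
dy = 19 - (-2) = 21
d = sqrt(3² + 21²) = sqrt(9 + 441) = sqrt(450) = 21.21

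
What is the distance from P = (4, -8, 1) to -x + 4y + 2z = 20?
d = |(-1)(4) + 4(-8) + 2(1) - (20)| / √((-1)² + 4² + 2²) = 54/√21 = 11.78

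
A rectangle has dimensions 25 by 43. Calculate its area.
Area = length * width
Area = 25 * 43
Area = 1075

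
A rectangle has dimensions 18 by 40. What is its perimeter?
Perimeter = 2 * (length + width)
Perimeter = 2 * (18 + 40)
Perimeter = 2 * 58
Perimeter = 116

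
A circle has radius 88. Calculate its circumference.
Circumference = 2 * pi * r
Circumference = 2 * pi * 88
Circumference = 552.92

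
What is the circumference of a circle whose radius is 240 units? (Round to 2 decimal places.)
Circumference = 2 * pi * r
Circumference = 2 * pi * 240
Circumference = 1507.96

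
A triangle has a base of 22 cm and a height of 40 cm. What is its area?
Area = (1/2) * base * height
Area = (1/2) * 22 * 40
Area = 440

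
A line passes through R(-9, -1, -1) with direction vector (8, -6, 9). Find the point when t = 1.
P(1) = (-9 + 8(1), -1 + (-6)(1), -1 + 9(1)) = (-1, -7, 8)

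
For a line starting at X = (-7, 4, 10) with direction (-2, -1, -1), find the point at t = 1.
P(1) = (-7 + (-2)(1), 4 + (-1)(1), 10 + (-1)(1)) = (-9, 3, 9)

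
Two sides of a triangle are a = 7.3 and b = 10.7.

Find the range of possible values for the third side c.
By the triangle inequality: |a - b| < c < a + b
|7.3 - 10.7| < c < 7.3 + 10.7
3.4 < c < 18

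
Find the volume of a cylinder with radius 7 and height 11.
Volume = pi * r² * h
Volume = pi * 7² * 11
Volume = pi * 49 * 11
Volume = pi * 539
Volume = 1693.32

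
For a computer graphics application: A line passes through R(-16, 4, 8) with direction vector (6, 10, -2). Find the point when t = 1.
P(1) = (-16 + 6(1), 4 + 10(1), 8 + (-2)(1)) = (-10, 14, 6)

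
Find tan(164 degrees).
tan(164 degrees) = -0.2867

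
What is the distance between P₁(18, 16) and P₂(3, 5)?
Using the distance formula: d = sqrt((x₂-x₁)² + (y₂-y₁)²)
dx = 3 - 18 = -15
dy = 5 - 16 = -11
d = sqrt((-15)² + (-11)²) = sqrt(225 + 121) = sqrt(346) = 18.60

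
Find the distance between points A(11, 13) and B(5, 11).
Using the distance formula: d = sqrt((x₂-x₁)² + (y₂-y₁)²)
dx = 5 - 11 = -6
dy = 11 - 13 = -2
d = sqrt((-6)² + (-2)²) = sqrt(36 + 4) = sqrt(40) = 6.32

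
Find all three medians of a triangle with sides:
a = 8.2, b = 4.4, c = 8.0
Using m_x = ½√(2y² + 2z² - x²):
m_a = ½√(2·4.4² + 2·8.0² - 8.2²) = ½√99.48 = 4.987
m_b = ½√(2·8.2² + 2·8.0² - 4.4²) = ½√243.12 = 7.796
m_c = ½√(2·8.2² + 2·4.4² - 8.0²) = ½√109.2 = 5.225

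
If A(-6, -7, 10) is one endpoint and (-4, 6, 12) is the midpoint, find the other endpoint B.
B = (2×(-4) - (-6), 2×6 - (-7), 2×12 - 10) = (-2, 19, 14)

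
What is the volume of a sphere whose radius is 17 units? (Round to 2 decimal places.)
Volume = (4/3) * pi * r³
Volume = (4/3) * pi * 17³
Volume = (4/3) * pi * 4913
Volume = 20579.53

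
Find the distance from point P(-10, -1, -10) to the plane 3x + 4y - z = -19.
d = |3(-10) + 4(-1) + (-1)(-10) - (-19)| / √(3² + 4² + (-1)²) = 5/√26 = 0.9806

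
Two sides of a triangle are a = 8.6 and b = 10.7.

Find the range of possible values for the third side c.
By the triangle inequality: |a - b| < c < a + b
|8.6 - 10.7| < c < 8.6 + 10.7
2.1 < c < 19.3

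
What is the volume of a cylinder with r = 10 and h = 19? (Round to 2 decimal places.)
Volume = pi * r² * h
Volume = pi * 10² * 19
Volume = pi * 100 * 19
Volume = pi * 1900
Volume = 5969.03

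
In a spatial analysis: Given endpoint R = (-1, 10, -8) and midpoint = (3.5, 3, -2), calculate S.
S = (2×3.5 - (-1), 2×3 - 10, 2×(-2) - (-8)) = (8, -4, 4)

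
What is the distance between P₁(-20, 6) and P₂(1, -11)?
Using the distance formula: d = sqrt((x₂-x₁)² + (y₂-y₁)²)
dx = 1 - (-20) = 21
dy = (-11) - 6 = -17
d = sqrt(21² + (-17)²) = sqrt(441 + 289) = sqrt(730) = 27.02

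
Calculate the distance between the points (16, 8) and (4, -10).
Using the distance formula: d = sqrt((x₂-x₁)² + (y₂-y₁)²)
dx = 4 - 16 = -12
dy = (-10) - 8 = -18
d = sqrt((-12)² + (-18)²) = sqrt(144 + 324) = sqrt(468) = 21.63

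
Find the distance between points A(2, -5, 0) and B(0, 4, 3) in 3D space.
d = √[(-2)² + (9)² + (3)²] = √94 = 9.695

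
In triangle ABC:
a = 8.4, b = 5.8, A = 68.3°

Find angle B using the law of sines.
sin(B)/b = sin(A)/a
sin(B) = b·sin(A)/a = 5.8·sin(68.3°)/8.4 = 0.641544
B = arcsin(0.641544) = 39.91°  (b ≤ a, so B ≤ A and the acute solution is unique)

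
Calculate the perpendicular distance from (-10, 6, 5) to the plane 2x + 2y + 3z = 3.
d = |2(-10) + 2(6) + 3(5) - (3)| / √(2² + 2² + 3²) = 4/√17 = 0.9701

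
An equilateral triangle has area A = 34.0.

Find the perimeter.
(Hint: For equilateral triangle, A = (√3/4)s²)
A = (√3/4)s²  →  s² = 4A/√3 = 4·34.0/√3 = 78.5196
s = 8.86113
Perimeter = 3s = 26.58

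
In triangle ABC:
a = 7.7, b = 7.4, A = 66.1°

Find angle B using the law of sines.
sin(B)/b = sin(A)/a
sin(B) = b·sin(A)/a = 7.4·sin(66.1°)/7.7 = 0.878634
B = arcsin(0.878634) = 61.48°  (b ≤ a, so B ≤ A and the acute solution is unique)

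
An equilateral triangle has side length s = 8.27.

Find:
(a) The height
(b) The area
(a) Height h = s·√3/2 = 8.27·√3/2 = 7.162
(b) Area = (√3/4)·s² = (√3/4)·8.27² = (√3/4)·68.3929 = 29.61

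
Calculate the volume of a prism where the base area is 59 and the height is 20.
Volume = base area * height
Volume = 59 * 20
Volume = 1180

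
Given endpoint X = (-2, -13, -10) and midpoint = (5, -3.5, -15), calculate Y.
Y = (2×5 - (-2), 2×(-3.5) - (-13), 2×(-15) - (-10)) = (12, 6, -20)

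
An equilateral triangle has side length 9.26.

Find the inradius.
For an equilateral triangle, r = s/(2√3) where s is the side.
r = 9.26/(2√3) = 9.26/3.464102 = 2.673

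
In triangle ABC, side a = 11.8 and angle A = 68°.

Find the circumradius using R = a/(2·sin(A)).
R = a/(2·sin(A)) = 11.8/(2·sin(68°))
R = 11.8/(2·0.927184) = 11.8/1.854368 = 6.363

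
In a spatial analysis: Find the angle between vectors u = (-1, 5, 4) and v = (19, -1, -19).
u·v = -100, |u|² = 42, |v|² = 723
cos θ = -100/√30366 ≈ -0.5739
θ ≈ 125.0°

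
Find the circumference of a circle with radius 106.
Circumference = 2 * pi * r
Circumference = 2 * pi * 106
Circumference = 666.02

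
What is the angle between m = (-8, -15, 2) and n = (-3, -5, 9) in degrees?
m·n = 117, |m|² = 293, |n|² = 115
cos θ = 117/√33695 ≈ 0.6374
θ ≈ 50.4°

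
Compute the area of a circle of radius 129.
Area = pi * r²
Area = pi * 129²
Area = pi * 16641
Area = 52279.24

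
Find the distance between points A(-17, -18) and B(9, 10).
Using the distance formula: d = sqrt((x₂-x₁)² + (y₂-y₁)²)
dx = 9 - (-17) = 26
dy = 10 - (-18) = 28
d = sqrt(26² + 28²) = sqrt(676 + 784) = sqrt(1460) = 38.21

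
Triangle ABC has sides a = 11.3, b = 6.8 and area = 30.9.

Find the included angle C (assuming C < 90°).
Area = ½ab·sin(C)  →  sin(C) = 2·Area/(ab)
sin(C) = 2·30.9/(11.3·6.8) = 0.804269
C = arcsin(0.804269) = 53.54°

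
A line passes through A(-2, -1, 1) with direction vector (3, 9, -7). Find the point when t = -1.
P(-1) = (-2 + 3(-1), -1 + 9(-1), 1 + (-7)(-1)) = (-5, -10, 8)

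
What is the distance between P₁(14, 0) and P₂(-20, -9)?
Using the distance formula: d = sqrt((x₂-x₁)² + (y₂-y₁)²)
dx = (-20) - 14 = -34
dy = (-9) - 0 = -9
d = sqrt((-34)² + (-9)²) = sqrt(1156 + 81) = sqrt(1237) = 35.17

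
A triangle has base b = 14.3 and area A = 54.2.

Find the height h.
A = ½bh  →  h = 2A/b
h = 2·54.2/14.3 = 7.58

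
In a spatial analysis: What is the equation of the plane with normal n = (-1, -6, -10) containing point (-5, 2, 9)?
d = n·P = (-1)(-5) + (-6)(2) + (-10)(9) = -97
Plane: -x - 6y - 10z = -97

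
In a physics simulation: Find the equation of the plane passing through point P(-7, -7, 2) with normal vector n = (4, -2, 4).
d = n·P = (4)(-7) + (-2)(-7) + (4)(2) = -6
Plane: 4x - 2y + 4z = -6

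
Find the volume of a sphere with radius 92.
Volume = (4/3) * pi * r³
Volume = (4/3) * pi * 92³
Volume = (4/3) * pi * 778688
Volume = 3261760.67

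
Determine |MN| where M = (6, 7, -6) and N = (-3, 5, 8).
d = √[(-9)² + (-2)² + (14)²] = √281 = 16.76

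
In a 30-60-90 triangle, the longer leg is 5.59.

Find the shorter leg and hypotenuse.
In a 30-60-90 triangle, sides are in ratio 1 : √3 : 2.
Long leg = short leg·√3  →  short leg = 5.59/√3 = 3.227
Hypotenuse = 2·(short leg) = 2·5.59/√3 = 6.455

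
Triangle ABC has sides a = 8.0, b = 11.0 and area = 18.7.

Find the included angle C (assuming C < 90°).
Area = ½ab·sin(C)  →  sin(C) = 2·Area/(ab)
sin(C) = 2·18.7/(8.0·11.0) = 0.425000
C = arcsin(0.425000) = 25.15°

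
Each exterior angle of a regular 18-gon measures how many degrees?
Exterior angle of a regular n-gon = 360/n
Exterior angle = 360/18
Exterior angle = 20 degrees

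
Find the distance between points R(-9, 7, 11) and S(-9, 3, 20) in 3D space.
d = √[(0)² + (-4)² + (9)²] = √97 = 9.849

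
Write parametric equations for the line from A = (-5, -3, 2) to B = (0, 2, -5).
Direction vector d = B - A = (5, 5, -7)
x = -5 + 5t, y = -3 + 5t, z = 2 - 7t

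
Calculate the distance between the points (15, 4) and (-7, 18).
Using the distance formula: d = sqrt((x₂-x₁)² + (y₂-y₁)²)
dx = (-7) - 15 = -22
dy = 18 - 4 = 14
d = sqrt((-22)² + 14²) = sqrt(484 + 196) = sqrt(680) = 26.08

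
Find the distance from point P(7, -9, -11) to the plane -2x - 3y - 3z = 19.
d = |(-2)(7) + (-3)(-9) + (-3)(-11) - (19)| / √((-2)² + (-3)² + (-3)²) = 27/√22 = 5.756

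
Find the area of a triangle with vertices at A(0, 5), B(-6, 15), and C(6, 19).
Using the coordinate formula: Area = (1/2)|x₁(y₂-y₃) + x₂(y₃-y₁) + x₃(y₁-y₂)|
Area = (1/2)|0(15-19) + (-6)(19-5) + 6(5-15)|
Area = (1/2)|0*(-4) + (-6)*14 + 6*(-10)|
Area = (1/2)|0 + (-84) + (-60)|
Area = (1/2)*144 = 72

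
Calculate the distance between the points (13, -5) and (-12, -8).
Using the distance formula: d = sqrt((x₂-x₁)² + (y₂-y₁)²)
dx = (-12) - 13 = -25
dy = (-8) - (-5) = -3
d = sqrt((-25)² + (-3)²) = sqrt(625 + 9) = sqrt(634) = 25.18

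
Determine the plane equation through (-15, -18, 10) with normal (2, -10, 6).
d = n·P = (2)(-15) + (-10)(-18) + (6)(10) = 210
Plane: 2x - 10y + 6z = 210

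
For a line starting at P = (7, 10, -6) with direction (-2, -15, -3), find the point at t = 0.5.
P(0.5) = (7 + (-2)(0.5), 10 + (-15)(0.5), -6 + (-3)(0.5)) = (6, 2.5, -7.5)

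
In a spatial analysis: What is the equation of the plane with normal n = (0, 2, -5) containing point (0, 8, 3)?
d = n·P = (0)(0) + (2)(8) + (-5)(3) = 1
Plane: 2y - 5z = 1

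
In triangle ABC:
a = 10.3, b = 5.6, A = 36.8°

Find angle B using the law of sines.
sin(B)/b = sin(A)/a
sin(B) = b·sin(A)/a = 5.6·sin(36.8°)/10.3 = 0.325683
B = arcsin(0.325683) = 19.01°  (b ≤ a, so B ≤ A and the acute solution is unique)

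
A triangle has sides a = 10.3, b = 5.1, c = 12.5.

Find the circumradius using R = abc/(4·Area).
s = (a+b+c)/2 = 13.95
Area = √(s(s-a)(s-b)(s-c)) = √(13.95·3.65·8.85·1.45) = 25.5617
R = abc/(4·Area) = (10.3·5.1·12.5)/(4·25.5617) = 656.625/102.2468 = 6.422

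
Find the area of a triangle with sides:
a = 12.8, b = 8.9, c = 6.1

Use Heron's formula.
s = (a+b+c)/2 = (12.8+8.9+6.1)/2 = 13.9
A = √(s(s-a)(s-b)(s-c)) = √(13.9·1.1·5·7.8)
A = √596.31 = 24.42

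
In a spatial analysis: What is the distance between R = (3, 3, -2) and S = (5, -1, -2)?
d = √[(2)² + (-4)² + (0)²] = √20 = 4.472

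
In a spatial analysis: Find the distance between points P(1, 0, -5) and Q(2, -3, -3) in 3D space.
d = √[(1)² + (-3)² + (2)²] = √14 = 3.742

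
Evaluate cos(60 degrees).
cos(60 degrees) = 1/2
Decimal approximation: 0.5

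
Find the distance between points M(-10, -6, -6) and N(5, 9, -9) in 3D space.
d = √[(15)² + (15)² + (-3)²] = √459 = 21.42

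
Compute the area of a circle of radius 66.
Area = pi * r²
Area = pi * 66²
Area = pi * 4356
Area = 13684.78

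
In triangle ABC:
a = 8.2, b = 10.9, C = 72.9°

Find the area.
Using A = ½ab·sin(C):
A = ½·8.2·10.9·sin(72.9°) = ½·89.38·0.955793 = 42.71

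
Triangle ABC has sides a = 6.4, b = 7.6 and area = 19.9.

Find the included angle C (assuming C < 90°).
Area = ½ab·sin(C)  →  sin(C) = 2·Area/(ab)
sin(C) = 2·19.9/(6.4·7.6) = 0.818257
C = arcsin(0.818257) = 54.91°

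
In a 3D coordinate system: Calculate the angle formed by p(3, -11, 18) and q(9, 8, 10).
p·q = 119, |p|² = 454, |q|² = 245
cos θ = 119/√111230 ≈ 0.3568
θ ≈ 69.1°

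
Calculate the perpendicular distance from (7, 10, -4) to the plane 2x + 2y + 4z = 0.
d = |2(7) + 2(10) + 4(-4) - (0)| / √(2² + 2² + 4²) = 18/√24 = 3.674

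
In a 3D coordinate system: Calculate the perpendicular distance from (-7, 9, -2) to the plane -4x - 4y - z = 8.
d = |(-4)(-7) + (-4)(9) + (-1)(-2) - (8)| / √((-4)² + (-4)² + (-1)²) = 14/√33 = 2.437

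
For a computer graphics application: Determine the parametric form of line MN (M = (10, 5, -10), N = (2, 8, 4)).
Direction vector d = N - M = (-8, 3, 14)
x = 10 - 8t, y = 5 + 3t, z = -10 + 14t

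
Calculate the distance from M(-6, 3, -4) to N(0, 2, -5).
d = √[(6)² + (-1)² + (-1)²] = √38 = 6.164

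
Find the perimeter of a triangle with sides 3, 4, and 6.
Perimeter = sum of all sides
Perimeter = 3 + 4 + 6
Perimeter = 13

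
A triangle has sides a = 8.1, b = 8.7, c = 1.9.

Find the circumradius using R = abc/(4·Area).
s = (a+b+c)/2 = 9.35
Area = √(s(s-a)(s-b)(s-c)) = √(9.35·1.25·0.65·7.45) = 7.52308
R = abc/(4·Area) = (8.1·8.7·1.9)/(4·7.52308) = 133.893/30.09232 = 4.449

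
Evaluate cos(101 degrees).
cos(101 degrees) = -0.1908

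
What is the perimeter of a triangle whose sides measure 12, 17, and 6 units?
Perimeter = sum of all sides
Perimeter = 12 + 17 + 6
Perimeter = 35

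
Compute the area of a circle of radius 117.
Area = pi * r²
Area = pi * 117²
Area = pi * 13689
Area = 43005.26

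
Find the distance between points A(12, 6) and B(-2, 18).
Using the distance formula: d = sqrt((x₂-x₁)² + (y₂-y₁)²)
dx = (-2) - 12 = -14
dy = 18 - 6 = 12
d = sqrt((-14)² + 12²) = sqrt(196 + 144) = sqrt(340) = 18.44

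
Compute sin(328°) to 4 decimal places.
sin(328 degrees) = -0.5299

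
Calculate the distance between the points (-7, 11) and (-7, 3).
Using the distance formula: d = sqrt((x₂-x₁)² + (y₂-y₁)²)
dx = (-7) - (-7) = 0
dy = 3 - 11 = -8
d = sqrt(0² + (-8)²) = sqrt(0 + 64) = sqrt(64) = 8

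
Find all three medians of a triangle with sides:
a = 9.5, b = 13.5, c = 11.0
Using m_x = ½√(2y² + 2z² - x²):
m_a = ½√(2·13.5² + 2·11.0² - 9.5²) = ½√516.25 = 11.36
m_b = ½√(2·9.5² + 2·11.0² - 13.5²) = ½√240.25 = 7.75
m_c = ½√(2·9.5² + 2·13.5² - 11.0²) = ½√424 = 10.3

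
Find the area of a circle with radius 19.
Area = pi * r²
Area = pi * 19²
Area = pi * 361
Area = 1134.11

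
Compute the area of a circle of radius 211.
Area = pi * r²
Area = pi * 211²
Area = pi * 44521
Area = 139866.85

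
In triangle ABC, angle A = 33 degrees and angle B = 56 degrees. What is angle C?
Sum of angles in a triangle = 180 degrees
Third angle = 180 - 33 - 56
Third angle = 91 degrees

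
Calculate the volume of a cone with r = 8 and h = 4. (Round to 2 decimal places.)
Volume = (1/3) * pi * r² * h
Volume = (1/3) * pi * 8² * 4
Volume = (1/3) * pi * 64 * 4
Volume = (1/3) * pi * 256
Volume = 268.08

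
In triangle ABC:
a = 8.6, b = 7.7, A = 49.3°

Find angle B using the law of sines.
sin(B)/b = sin(A)/a
sin(B) = b·sin(A)/a = 7.7·sin(49.3°)/8.6 = 0.678795
B = arcsin(0.678795) = 42.75°  (b ≤ a, so B ≤ A and the acute solution is unique)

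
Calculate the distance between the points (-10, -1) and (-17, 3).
Using the distance formula: d = sqrt((x₂-x₁)² + (y₂-y₁)²)
dx = (-17) - (-10) = -7
dy = 3 - (-1) = 4
d = sqrt((-7)² + 4²) = sqrt(49 + 16) = sqrt(65) = 8.06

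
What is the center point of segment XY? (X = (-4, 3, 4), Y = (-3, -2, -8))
Midpoint = ((-4-3)/2, (3-2)/2, (4-8)/2) = (-3.5, 0.5, -2)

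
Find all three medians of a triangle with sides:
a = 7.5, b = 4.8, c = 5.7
Using m_x = ½√(2y² + 2z² - x²):
m_a = ½√(2·4.8² + 2·5.7² - 7.5²) = ½√54.81 = 3.702
m_b = ½√(2·7.5² + 2·5.7² - 4.8²) = ½√154.44 = 6.214
m_c = ½√(2·7.5² + 2·4.8² - 5.7²) = ½√126.09 = 5.614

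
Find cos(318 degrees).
cos(318 degrees) = 0.7431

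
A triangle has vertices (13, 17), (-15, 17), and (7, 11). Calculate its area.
Using the coordinate formula: Area = (1/2)|x₁(y₂-y₃) + x₂(y₃-y₁) + x₃(y₁-y₂)|
Area = (1/2)|13(17-11) + (-15)(11-17) + 7(17-17)|
Area = (1/2)|13*6 + (-15)*(-6) + 7*0|
Area = (1/2)|78 + 90 + 0|
Area = (1/2)*168 = 84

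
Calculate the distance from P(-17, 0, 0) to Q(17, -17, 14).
d = √[(34)² + (-17)² + (14)²] = √1641 = 40.51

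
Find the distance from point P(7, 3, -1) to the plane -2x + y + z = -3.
d = |(-2)(7) + 1(3) + 1(-1) - (-3)| / √((-2)² + 1² + 1²) = 9/√6 = 3.674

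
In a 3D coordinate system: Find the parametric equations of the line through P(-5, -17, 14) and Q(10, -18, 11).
Direction vector d = Q - P = (15, -1, -3)
x = -5 + 15t, y = -17 - t, z = 14 - 3t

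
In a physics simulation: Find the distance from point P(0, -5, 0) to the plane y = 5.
d = |0(0) + 1(-5) + 0(0) - (5)| / √(0² + 1² + 0²) = 10/√1 = 10.0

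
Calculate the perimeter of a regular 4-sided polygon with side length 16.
Perimeter = number of sides * side length
Perimeter = 4 * 16
Perimeter = 64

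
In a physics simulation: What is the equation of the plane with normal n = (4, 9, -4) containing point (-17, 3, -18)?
d = n·P = (4)(-17) + (9)(3) + (-4)(-18) = 31
Plane: 4x + 9y - 4z = 31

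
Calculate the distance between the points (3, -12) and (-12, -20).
Using the distance formula: d = sqrt((x₂-x₁)² + (y₂-y₁)²)
dx = (-12) - 3 = -15
dy = (-20) - (-12) = -8
d = sqrt((-15)² + (-8)²) = sqrt(225 + 64) = sqrt(289) = 17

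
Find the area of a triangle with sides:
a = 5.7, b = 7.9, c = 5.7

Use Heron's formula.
s = (a+b+c)/2 = (5.7+7.9+5.7)/2 = 9.65
A = √(s(s-a)(s-b)(s-c)) = √(9.65·3.95·1.75·3.95)
A = √263.487 = 16.23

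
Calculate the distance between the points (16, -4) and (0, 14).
Using the distance formula: d = sqrt((x₂-x₁)² + (y₂-y₁)²)
dx = 0 - 16 = -16
dy = 14 - (-4) = 18
d = sqrt((-16)² + 18²) = sqrt(256 + 324) = sqrt(580) = 24.08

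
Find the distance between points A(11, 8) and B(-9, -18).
Using the distance formula: d = sqrt((x₂-x₁)² + (y₂-y₁)²)
dx = (-9) - 11 = -20
dy = (-18) - 8 = -26
d = sqrt((-20)² + (-26)²) = sqrt(400 + 676) = sqrt(1076) = 32.80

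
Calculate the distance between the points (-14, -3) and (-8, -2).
Using the distance formula: d = sqrt((x₂-x₁)² + (y₂-y₁)²)
dx = (-8) - (-14) = 6
dy = (-2) - (-3) = 1
d = sqrt(6² + 1²) = sqrt(36 + 1) = sqrt(37) = 6.08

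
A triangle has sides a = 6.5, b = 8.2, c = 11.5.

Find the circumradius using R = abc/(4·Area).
s = (a+b+c)/2 = 13.1
Area = √(s(s-a)(s-b)(s-c)) = √(13.1·6.6·4.9·1.6) = 26.0355
R = abc/(4·Area) = (6.5·8.2·11.5)/(4·26.0355) = 612.95/104.142 = 5.886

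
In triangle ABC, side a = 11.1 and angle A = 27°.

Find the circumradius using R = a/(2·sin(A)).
R = a/(2·sin(A)) = 11.1/(2·sin(27°))
R = 11.1/(2·0.453990) = 11.1/0.907981 = 12.22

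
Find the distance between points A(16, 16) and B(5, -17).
Using the distance formula: d = sqrt((x₂-x₁)² + (y₂-y₁)²)
dx = 5 - 16 = -11
dy = (-17) - 16 = -33
d = sqrt((-11)² + (-33)²) = sqrt(121 + 1089) = sqrt(1210) = 34.79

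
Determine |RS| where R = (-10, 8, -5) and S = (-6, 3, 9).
d = √[(4)² + (-5)² + (14)²] = √237 = 15.39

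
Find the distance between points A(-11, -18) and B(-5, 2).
Using the distance formula: d = sqrt((x₂-x₁)² + (y₂-y₁)²)
dx = (-5) - (-11) = 6
dy = 2 - (-18) = 20
d = sqrt(6² + 20²) = sqrt(36 + 400) = sqrt(436) = 20.88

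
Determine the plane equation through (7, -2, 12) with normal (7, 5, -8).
d = n·P = (7)(7) + (5)(-2) + (-8)(12) = -57
Plane: 7x + 5y - 8z = -57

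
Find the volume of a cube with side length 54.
Volume = s³
Volume = 54³
Volume = 157464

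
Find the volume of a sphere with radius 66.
Volume = (4/3) * pi * r³
Volume = (4/3) * pi * 66³
Volume = (4/3) * pi * 287496
Volume = 1204260.43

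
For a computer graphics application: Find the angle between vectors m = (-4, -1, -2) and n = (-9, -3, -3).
m·n = 45, |m|² = 21, |n|² = 99
cos θ = 45/√2079 ≈ 0.9869
θ ≈ 9.274°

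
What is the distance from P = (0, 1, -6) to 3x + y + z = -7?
d = |3(0) + 1(1) + 1(-6) - (-7)| / √(3² + 1² + 1²) = 2/√11 = 0.603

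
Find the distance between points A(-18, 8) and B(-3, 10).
Using the distance formula: d = sqrt((x₂-x₁)² + (y₂-y₁)²)
dx = (-3) - (-18) = 15
dy = 10 - 8 = 2
d = sqrt(15² + 2²) = sqrt(225 + 4) = sqrt(229) = 15.13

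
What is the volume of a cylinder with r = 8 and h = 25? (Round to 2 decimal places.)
Volume = pi * r² * h
Volume = pi * 8² * 25
Volume = pi * 64 * 25
Volume = pi * 1600
Volume = 5026.55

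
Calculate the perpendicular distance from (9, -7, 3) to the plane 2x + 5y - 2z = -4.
d = |2(9) + 5(-7) + (-2)(3) - (-4)| / √(2² + 5² + (-2)²) = 19/√33 = 3.307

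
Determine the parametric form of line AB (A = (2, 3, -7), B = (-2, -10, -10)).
Direction vector d = B - A = (-4, -13, -3)
x = 2 - 4t, y = 3 - 13t, z = -7 - 3t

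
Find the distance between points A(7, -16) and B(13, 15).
Using the distance formula: d = sqrt((x₂-x₁)² + (y₂-y₁)²)
dx = 13 - 7 = 6
dy = 15 - (-16) = 31
d = sqrt(6² + 31²) = sqrt(36 + 961) = sqrt(997) = 31.58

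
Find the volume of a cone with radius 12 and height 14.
Volume = (1/3) * pi * r² * h
Volume = (1/3) * pi * 12² * 14
Volume = (1/3) * pi * 144 * 14
Volume = (1/3) * pi * 2016
Volume = 2111.15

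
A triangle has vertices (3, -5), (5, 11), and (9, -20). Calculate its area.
Using the coordinate formula: Area = (1/2)|x₁(y₂-y₃) + x₂(y₃-y₁) + x₃(y₁-y₂)|
Area = (1/2)|3(11-(-20)) + 5((-20)-(-5)) + 9((-5)-11)|
Area = (1/2)|3*31 + 5*(-15) + 9*(-16)|
Area = (1/2)|93 + (-75) + (-144)|
Area = (1/2)*126 = 63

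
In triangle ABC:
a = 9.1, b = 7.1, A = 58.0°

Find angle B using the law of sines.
sin(B)/b = sin(A)/a
sin(B) = b·sin(A)/a = 7.1·sin(58.0°)/9.1 = 0.661664
B = arcsin(0.661664) = 41.43°  (b ≤ a, so B ≤ A and the acute solution is unique)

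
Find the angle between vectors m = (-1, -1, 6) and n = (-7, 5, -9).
m·n = -52, |m|² = 38, |n|² = 155
cos θ = -52/√5890 ≈ -0.6776
θ ≈ 132.7°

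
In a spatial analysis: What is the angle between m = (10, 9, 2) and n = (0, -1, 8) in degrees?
m·n = 7, |m|² = 185, |n|² = 65
cos θ = 7/√12025 ≈ 0.06383
θ ≈ 86.34°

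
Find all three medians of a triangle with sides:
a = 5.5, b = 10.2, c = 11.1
Using m_x = ½√(2y² + 2z² - x²):
m_a = ½√(2·10.2² + 2·11.1² - 5.5²) = ½√424.25 = 10.3
m_b = ½√(2·5.5² + 2·11.1² - 10.2²) = ½√202.88 = 7.122
m_c = ½√(2·5.5² + 2·10.2² - 11.1²) = ½√145.37 = 6.028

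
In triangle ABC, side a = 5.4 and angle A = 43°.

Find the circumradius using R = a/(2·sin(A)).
R = a/(2·sin(A)) = 5.4/(2·sin(43°))
R = 5.4/(2·0.681998) = 5.4/1.363997 = 3.959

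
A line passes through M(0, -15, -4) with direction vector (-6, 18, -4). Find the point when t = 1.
P(1) = (0 + (-6)(1), -15 + 18(1), -4 + (-4)(1)) = (-6, 3, -8)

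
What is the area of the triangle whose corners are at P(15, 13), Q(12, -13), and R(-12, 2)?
Using the coordinate formula: Area = (1/2)|x₁(y₂-y₃) + x₂(y₃-y₁) + x₃(y₁-y₂)|
Area = (1/2)|15((-13)-2) + 12(2-13) + (-12)(13-(-13))|
Area = (1/2)|15*(-15) + 12*(-11) + (-12)*26|
Area = (1/2)|(-225) + (-132) + (-312)|
Area = (1/2)*669 = 334.50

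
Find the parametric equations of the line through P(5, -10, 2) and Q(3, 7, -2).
Direction vector d = Q - P = (-2, 17, -4)
x = 5 - 2t, y = -10 + 17t, z = 2 - 4t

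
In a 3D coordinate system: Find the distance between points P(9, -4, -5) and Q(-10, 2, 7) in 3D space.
d = √[(-19)² + (6)² + (12)²] = √541 = 23.26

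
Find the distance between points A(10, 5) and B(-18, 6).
Using the distance formula: d = sqrt((x₂-x₁)² + (y₂-y₁)²)
dx = (-18) - 10 = -28
dy = 6 - 5 = 1
d = sqrt((-28)² + 1²) = sqrt(784 + 1) = sqrt(785) = 28.02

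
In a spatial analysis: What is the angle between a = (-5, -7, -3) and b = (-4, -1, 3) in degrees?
a·b = 18, |a|² = 83, |b|² = 26
cos θ = 18/√2158 ≈ 0.3875
θ ≈ 67.2°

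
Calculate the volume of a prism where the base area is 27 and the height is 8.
Volume = base area * height
Volume = 27 * 8
Volume = 216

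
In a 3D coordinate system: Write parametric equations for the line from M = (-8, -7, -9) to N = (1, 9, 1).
Direction vector d = N - M = (9, 16, 10)
x = -8 + 9t, y = -7 + 16t, z = -9 + 10t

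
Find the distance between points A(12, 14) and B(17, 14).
Using the distance formula: d = sqrt((x₂-x₁)² + (y₂-y₁)²)
dx = 17 - 12 = 5
dy = 14 - 14 = 0
d = sqrt(5² + 0²) = sqrt(25 + 0) = sqrt(25) = 5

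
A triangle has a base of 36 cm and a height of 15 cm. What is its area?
Area = (1/2) * base * height
Area = (1/2) * 36 * 15
Area = 270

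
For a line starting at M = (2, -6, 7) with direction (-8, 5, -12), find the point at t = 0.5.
P(0.5) = (2 + (-8)(0.5), -6 + 5(0.5), 7 + (-12)(0.5)) = (-2, -3.5, 1)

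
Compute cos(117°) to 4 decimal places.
cos(117 degrees) = -0.454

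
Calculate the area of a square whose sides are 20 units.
Area = s²
Area = 20²
Area = 400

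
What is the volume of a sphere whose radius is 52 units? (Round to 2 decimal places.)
Volume = (4/3) * pi * r³
Volume = (4/3) * pi * 52³
Volume = (4/3) * pi * 140608
Volume = 588977.41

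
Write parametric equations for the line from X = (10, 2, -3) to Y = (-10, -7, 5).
Direction vector d = Y - X = (-20, -9, 8)
x = 10 - 20t, y = 2 - 9t, z = -3 + 8t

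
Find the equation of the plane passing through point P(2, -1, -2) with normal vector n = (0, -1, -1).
d = n·P = (0)(2) + (-1)(-1) + (-1)(-2) = 3
Plane: -y - z = 3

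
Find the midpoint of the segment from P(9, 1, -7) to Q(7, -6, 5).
Midpoint = ((9+7)/2, (1-6)/2, (-7+5)/2) = (8, -2.5, -1)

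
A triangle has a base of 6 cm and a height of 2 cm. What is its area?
Area = (1/2) * base * height
Area = (1/2) * 6 * 2
Area = 6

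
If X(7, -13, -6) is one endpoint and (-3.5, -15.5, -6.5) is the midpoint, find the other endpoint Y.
Y = (2×(-3.5) - 7, 2×(-15.5) - (-13), 2×(-6.5) - (-6)) = (-14, -18, -7)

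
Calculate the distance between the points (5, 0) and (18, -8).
Using the distance formula: d = sqrt((x₂-x₁)² + (y₂-y₁)²)
dx = 18 - 5 = 13
dy = (-8) - 0 = -8
d = sqrt(13² + (-8)²) = sqrt(169 + 64) = sqrt(233) = 15.26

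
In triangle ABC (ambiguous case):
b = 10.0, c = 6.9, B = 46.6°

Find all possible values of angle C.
sin(C)/c = sin(B)/b  →  sin(C) = c·sin(B)/b = 6.9·sin(46.6°)/10.0 = 0.501337
C₁ = arcsin(0.501337) = 30.09°,  C₂ = 180° - C₁ = 149.91°
Check C₂: A = 180° - 46.6° - 149.91° = -16.51° ≤ 0, rejected
C = 30.09° (one solution)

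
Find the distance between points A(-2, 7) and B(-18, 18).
Using the distance formula: d = sqrt((x₂-x₁)² + (y₂-y₁)²)
dx = (-18) - (-2) = -16
dy = 18 - 7 = 11
d = sqrt((-16)² + 11²) = sqrt(256 + 121) = sqrt(377) = 19.42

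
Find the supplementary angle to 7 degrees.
Supplementary angles sum to 180 degrees.
Other angle = 180 - 7
Other angle = 173 degrees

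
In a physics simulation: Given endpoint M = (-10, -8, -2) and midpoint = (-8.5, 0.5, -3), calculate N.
N = (2×(-8.5) - (-10), 2×0.5 - (-8), 2×(-3) - (-2)) = (-7, 9, -4)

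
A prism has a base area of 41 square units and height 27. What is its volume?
Volume = base area * height
Volume = 41 * 27
Volume = 1107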